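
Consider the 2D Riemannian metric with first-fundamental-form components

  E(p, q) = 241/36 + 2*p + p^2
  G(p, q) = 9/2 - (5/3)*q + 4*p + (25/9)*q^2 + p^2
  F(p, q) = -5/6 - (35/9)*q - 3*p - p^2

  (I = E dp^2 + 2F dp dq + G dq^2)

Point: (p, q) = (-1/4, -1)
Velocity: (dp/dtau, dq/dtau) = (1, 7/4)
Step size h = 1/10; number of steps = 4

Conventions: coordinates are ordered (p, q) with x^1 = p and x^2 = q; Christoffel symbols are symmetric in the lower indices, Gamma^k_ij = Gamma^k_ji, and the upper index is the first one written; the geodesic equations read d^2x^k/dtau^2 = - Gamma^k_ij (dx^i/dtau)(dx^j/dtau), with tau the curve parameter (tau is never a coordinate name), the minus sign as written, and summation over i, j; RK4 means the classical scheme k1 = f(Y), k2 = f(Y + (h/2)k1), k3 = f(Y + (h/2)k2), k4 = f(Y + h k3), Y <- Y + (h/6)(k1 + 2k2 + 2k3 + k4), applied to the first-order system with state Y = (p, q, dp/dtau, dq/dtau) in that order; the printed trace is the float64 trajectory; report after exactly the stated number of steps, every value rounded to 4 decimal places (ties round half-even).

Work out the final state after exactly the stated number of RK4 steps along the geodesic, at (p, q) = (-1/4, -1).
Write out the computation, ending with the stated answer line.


f(Y) = (dp/dtau, dq/dtau, -Gamma^p_ij Y'^i Y'^j, -Gamma^q_ij Y'^i Y'^j) with the Gammas evaluated at the stage position; h = 0.100000; intermediate values shown to 6 dp
step 0: p = -0.2500, q = -1.0000, dp/dtau = 1.0000, dq/dtau = 1.7500
step 1:
  k1: at (p, q) = (-0.250000, -1.000000), (dp/dtau, dq/dtau) = (1.000000, 1.750000); Gamma_ppp = 0.425699, Gamma_ppq = -0.181508, Gamma_pqq = -0.876557, Gamma_qpp = -0.511233, Gamma_qpq = 0.303411, Gamma_qqq = -0.041228; k1 = (1.000000, 1.750000, 2.894035, -0.424445)
  k2: at (p, q) = (-0.200000, -0.912500), (dp/dtau, dq/dtau) = (1.144702, 1.728778); Gamma_ppp = 0.391287, Gamma_ppq = -0.158276, Gamma_pqq = -0.860579, Gamma_qpp = -0.512503, Gamma_qpq = 0.306109, Gamma_qqq = -0.072542; k2 = (1.144702, 1.728778, 2.685707, -0.323181)
  k3: at (p, q) = (-0.192765, -0.913561), (dp/dtau, dq/dtau) = (1.134285, 1.733841); Gamma_ppp = 0.389582, Gamma_ppq = -0.156536, Gamma_pqq = -0.859090, Gamma_qpp = -0.510675, Gamma_qpq = 0.304670, Gamma_qqq = -0.074918; k3 = (1.134285, 1.733841, 2.697073, -0.316113)
  k4: at (p, q) = (-0.136571, -0.826616), (dp/dtau, dq/dtau) = (1.269707, 1.718389); Gamma_ppp = 0.354385, Gamma_ppq = -0.132492, Gamma_pqq = -0.846783, Gamma_qpp = -0.511767, Gamma_qpq = 0.307769, Gamma_qqq = -0.107878; k4 = (1.269707, 1.718389, 2.507263, -0.199416)
  Y <- Y + (h/6)(k1 + 2k2 + 2k3 + k4): p = -0.1362, q = -0.8268, dp/dtau = 1.2694, dq/dtau = 1.7183
step 2:
  k1: at (p, q) = (-0.136205, -0.826773), (dp/dtau, dq/dtau) = (1.269448, 1.718293); Gamma_ppp = 0.354331, Gamma_ppq = -0.132425, Gamma_pqq = -0.846723, Gamma_qpp = -0.511663, Gamma_qpq = 0.307688, Gamma_qqq = -0.107972; k1 = (1.269448, 1.718293, 2.506684, -0.198974)
  k2: at (p, q) = (-0.072733, -0.740858), (dp/dtau, dq/dtau) = (1.394782, 1.708344); Gamma_ppp = 0.318243, Gamma_ppq = -0.107322, Gamma_pqq = -0.838093, Gamma_qpp = -0.512490, Gamma_qpq = 0.311150, Gamma_qqq = -0.142908; k2 = (1.394782, 1.708344, 2.338253, -0.068724)
  k3: at (p, q) = (-0.066466, -0.741356), (dp/dtau, dq/dtau) = (1.386360, 1.714856); Gamma_ppp = 0.316925, Gamma_ppq = -0.106044, Gamma_pqq = -0.837285, Gamma_qpp = -0.511149, Gamma_qpq = 0.310187, Gamma_qqq = -0.144726; k3 = (1.386360, 1.714856, 2.357323, -0.066858)
  k4: at (p, q) = (0.002431, -0.655287), (dp/dtau, dq/dtau) = (1.505180, 1.711607); Gamma_ppp = 0.280321, Gamma_ppq = -0.080265, Gamma_pqq = -0.833222, Gamma_qpp = -0.512692, Gamma_qpq = 0.314880, Gamma_qqq = -0.181124; k4 = (1.505180, 1.711607, 2.219490, 0.069724)
  Y <- Y + (h/6)(k1 + 2k2 + 2k3 + k4): p = 0.0027, q = -0.6555, dp/dtau = 1.5047, dq/dtau = 1.7116
step 3:
  k1: at (p, q) = (0.002743, -0.655501), (dp/dtau, dq/dtau) = (1.504736, 1.711619); Gamma_ppp = 0.280309, Gamma_ppq = -0.080234, Gamma_pqq = -0.833181, Gamma_qpp = -0.512597, Gamma_qpq = 0.314806, Gamma_qqq = -0.181171; k1 = (1.504736, 1.711619, 2.219528, 0.069816)
  k2: at (p, q) = (0.077980, -0.569920), (dp/dtau, dq/dtau) = (1.615713, 1.715110); Gamma_ppp = 0.243039, Gamma_ppq = -0.053461, Gamma_pqq = -0.833674, Gamma_qpp = -0.514797, Gamma_qpq = 0.320697, Gamma_qqq = -0.219420; k2 = (1.615713, 1.715110, 2.114172, 0.211953)
  k3: at (p, q) = (0.083529, -0.569746), (dp/dtau, dq/dtau) = (1.610445, 1.722217); Gamma_ppp = 0.241909, Gamma_ppq = -0.052426, Gamma_pqq = -0.833359, Gamma_qpp = -0.513892, Gamma_qpq = 0.320141, Gamma_qqq = -0.220941; k3 = (1.610445, 1.722217, 2.135181, 0.212270)
  k4: at (p, q) = (0.163788, -0.483280), (dp/dtau, dq/dtau) = (1.718254, 1.732846); Gamma_ppp = 0.203870, Gamma_ppq = -0.024565, Gamma_pqq = -0.839121, Gamma_qpp = -0.517644, Gamma_qpq = 0.328011, Gamma_qqq = -0.261114; k4 = (1.718254, 1.732846, 2.064053, 0.359062)
  Y <- Y + (h/6)(k1 + 2k2 + 2k3 + k4): p = 0.1640, q = -0.4835, dp/dtau = 1.7178, dq/dtau = 1.7329
step 4:
  k1: at (p, q) = (0.163998, -0.483516), (dp/dtau, dq/dtau) = (1.717774, 1.732908); Gamma_ppp = 0.203896, Gamma_ppq = -0.024569, Gamma_pqq = -0.839085, Gamma_qpp = -0.517565, Gamma_qpq = 0.327948, Gamma_qqq = -0.261111; k1 = (1.717774, 1.732908, 2.064370, 0.358876)
  k2: at (p, q) = (0.249887, -0.396871), (dp/dtau, dq/dtau) = (1.820993, 1.750852); Gamma_ppp = 0.164886, Gamma_ppq = 0.004751, Gamma_pqq = -0.850221, Gamma_qpp = -0.522890, Gamma_qpq = 0.337845, Gamma_qqq = -0.303638; k2 = (1.820993, 1.750852, 2.029273, 0.510411)
  k3: at (p, q) = (0.255048, -0.395973), (dp/dtau, dq/dtau) = (1.819238, 1.758428); Gamma_ppp = 0.163760, Gamma_ppq = 0.005742, Gamma_pqq = -0.850345, Gamma_qpp = -0.522375, Gamma_qpq = 0.337651, Gamma_qqq = -0.305114; k3 = (1.819238, 1.758428, 2.050603, 0.512010)
  k4: at (p, q) = (0.345922, -0.307673), (dp/dtau, dq/dtau) = (1.922835, 1.784109); Gamma_ppp = 0.123215, Gamma_ppq = 0.037078, Gamma_pqq = -0.867755, Gamma_qpp = -0.530157, Gamma_qpq = 0.350397, Gamma_qqq = -0.350667; k4 = (1.922835, 1.784109, 2.052149, 0.672227)
  Y <- Y + (h/6)(k1 + 2k2 + 2k3 + k4): p = 0.3460, q = -0.3079, dp/dtau = 1.9224, dq/dtau = 1.7842

Answer: p = 0.3460, q = -0.3079, dp/dtau = 1.9224, dq/dtau = 1.7842


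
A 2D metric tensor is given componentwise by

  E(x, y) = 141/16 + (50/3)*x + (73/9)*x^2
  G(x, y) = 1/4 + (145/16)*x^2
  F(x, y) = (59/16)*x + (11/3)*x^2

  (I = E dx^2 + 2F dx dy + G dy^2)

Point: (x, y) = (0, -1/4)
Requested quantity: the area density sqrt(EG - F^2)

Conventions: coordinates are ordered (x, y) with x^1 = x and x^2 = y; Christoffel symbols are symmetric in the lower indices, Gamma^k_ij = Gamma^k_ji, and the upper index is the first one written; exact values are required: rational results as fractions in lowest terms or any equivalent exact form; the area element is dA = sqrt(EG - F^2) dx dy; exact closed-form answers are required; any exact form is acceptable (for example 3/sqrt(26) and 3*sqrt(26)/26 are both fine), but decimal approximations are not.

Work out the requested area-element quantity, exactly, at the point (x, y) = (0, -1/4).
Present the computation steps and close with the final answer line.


E = 141/16, F = 0, G = 1/4; EG - F^2 = 141/64

Answer: sqrt(EG - F^2) = sqrt(141)/8


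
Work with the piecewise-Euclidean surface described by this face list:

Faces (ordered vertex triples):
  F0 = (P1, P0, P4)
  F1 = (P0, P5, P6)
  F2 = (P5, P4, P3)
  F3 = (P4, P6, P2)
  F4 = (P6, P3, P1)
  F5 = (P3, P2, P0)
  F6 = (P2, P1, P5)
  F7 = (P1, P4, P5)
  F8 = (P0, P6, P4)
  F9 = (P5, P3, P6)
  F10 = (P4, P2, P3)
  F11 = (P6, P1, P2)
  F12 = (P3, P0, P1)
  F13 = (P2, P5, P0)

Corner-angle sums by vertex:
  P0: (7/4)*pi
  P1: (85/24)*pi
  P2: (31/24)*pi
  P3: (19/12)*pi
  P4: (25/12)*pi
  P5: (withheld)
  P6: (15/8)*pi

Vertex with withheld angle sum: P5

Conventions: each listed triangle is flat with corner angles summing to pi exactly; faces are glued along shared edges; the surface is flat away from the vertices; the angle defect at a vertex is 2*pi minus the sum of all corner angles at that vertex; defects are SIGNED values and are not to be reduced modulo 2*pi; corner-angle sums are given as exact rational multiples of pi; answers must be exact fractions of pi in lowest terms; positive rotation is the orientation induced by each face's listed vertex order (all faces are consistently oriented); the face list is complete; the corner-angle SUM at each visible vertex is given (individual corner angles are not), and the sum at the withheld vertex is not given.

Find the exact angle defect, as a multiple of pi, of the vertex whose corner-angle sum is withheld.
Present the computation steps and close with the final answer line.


V = 7, E = 21, F = 14; chi = V - E + F = 0
Gauss-Bonnet: total defect = 2*pi*chi = 0; visible defects sum to -pi/8

Answer: defect(P5) = pi/8


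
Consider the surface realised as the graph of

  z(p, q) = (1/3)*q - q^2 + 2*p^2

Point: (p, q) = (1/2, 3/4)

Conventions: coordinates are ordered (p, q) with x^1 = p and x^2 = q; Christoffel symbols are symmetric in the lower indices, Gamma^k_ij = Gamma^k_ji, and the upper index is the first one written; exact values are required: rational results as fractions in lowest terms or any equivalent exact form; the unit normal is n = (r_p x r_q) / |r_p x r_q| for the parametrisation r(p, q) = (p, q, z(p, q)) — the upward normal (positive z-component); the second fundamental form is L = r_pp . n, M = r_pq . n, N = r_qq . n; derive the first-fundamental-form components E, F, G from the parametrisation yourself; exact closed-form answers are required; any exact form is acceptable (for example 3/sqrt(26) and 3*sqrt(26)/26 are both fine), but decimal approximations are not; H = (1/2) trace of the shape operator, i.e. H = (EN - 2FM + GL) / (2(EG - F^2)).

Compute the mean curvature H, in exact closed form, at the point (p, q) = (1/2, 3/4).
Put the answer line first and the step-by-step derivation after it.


Answer: H = -60*sqrt(229)/52441

z_p = 2, z_q = -7/6, z_pp = 4, z_pq = 0, z_qq = -2
E = 5, F = -7/3, G = 85/36; answer radicand W^2 = 229/36
unnormalised second-form numerators: l = 4, m = 0, n = -2; L = l/sqrt(229/36), and similarly M = m/sqrt(W^2), N = n/sqrt(W^2)
H = (E*n - 2*F*m + G*l) / (2*(EG - F^2)*sqrt(W^2)); E*n - 2*F*m + G*l = -5/9, EG - F^2 = 229/36, so H = (-10/229)/sqrt(229/36)


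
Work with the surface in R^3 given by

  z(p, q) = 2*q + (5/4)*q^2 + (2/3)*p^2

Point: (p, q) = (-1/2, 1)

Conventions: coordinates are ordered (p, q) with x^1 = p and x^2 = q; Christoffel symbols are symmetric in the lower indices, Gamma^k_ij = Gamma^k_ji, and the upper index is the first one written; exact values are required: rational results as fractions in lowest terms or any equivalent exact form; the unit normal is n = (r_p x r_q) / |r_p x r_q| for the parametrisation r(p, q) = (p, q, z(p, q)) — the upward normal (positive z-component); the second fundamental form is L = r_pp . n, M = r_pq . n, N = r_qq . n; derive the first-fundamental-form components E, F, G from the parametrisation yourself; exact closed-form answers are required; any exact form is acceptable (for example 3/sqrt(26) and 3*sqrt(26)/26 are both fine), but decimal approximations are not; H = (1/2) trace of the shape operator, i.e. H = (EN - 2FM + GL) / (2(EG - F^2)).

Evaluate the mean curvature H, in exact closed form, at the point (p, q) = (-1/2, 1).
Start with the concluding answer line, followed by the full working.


Answer: H = 3450*sqrt(781)/609961

z_p = -2/3, z_q = 9/2, z_pp = 4/3, z_pq = 0, z_qq = 5/2
E = 13/9, F = -3, G = 85/4; answer radicand W^2 = 781/36
unnormalised second-form numerators: l = 4/3, m = 0, n = 5/2; L = l/sqrt(781/36), and similarly M = m/sqrt(W^2), N = n/sqrt(W^2)
H = (E*n - 2*F*m + G*l) / (2*(EG - F^2)*sqrt(W^2)); E*n - 2*F*m + G*l = 575/18, EG - F^2 = 781/36, so H = (575/781)/sqrt(781/36)


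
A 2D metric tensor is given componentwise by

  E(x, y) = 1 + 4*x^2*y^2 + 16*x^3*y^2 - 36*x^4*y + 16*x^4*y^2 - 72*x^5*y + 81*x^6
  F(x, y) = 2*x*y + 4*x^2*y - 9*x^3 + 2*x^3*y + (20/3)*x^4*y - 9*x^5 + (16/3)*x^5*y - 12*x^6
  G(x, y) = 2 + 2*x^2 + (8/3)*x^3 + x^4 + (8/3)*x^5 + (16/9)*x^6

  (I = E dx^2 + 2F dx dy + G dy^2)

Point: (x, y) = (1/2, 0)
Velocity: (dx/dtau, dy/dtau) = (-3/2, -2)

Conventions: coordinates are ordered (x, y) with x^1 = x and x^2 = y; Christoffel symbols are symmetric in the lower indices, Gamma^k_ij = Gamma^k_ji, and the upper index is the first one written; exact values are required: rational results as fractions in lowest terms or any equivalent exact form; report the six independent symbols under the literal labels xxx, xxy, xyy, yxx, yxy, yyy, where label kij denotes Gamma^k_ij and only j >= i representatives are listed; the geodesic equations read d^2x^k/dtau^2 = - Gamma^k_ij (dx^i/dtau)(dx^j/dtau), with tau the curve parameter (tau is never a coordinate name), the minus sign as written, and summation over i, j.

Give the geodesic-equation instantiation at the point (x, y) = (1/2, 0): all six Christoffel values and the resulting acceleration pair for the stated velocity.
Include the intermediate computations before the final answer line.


E = 145/64, F = -51/32, G = 433/144 at the point
E_x = 243/16, E_y = -9/2, F_x = -189/16, F_y = 17/6, G_x = 17/3, G_y = 0
EG - F^2 = 2461/576;  g^inv = (576/2461) * [[433/144, 51/32], [51/32, 145/64]]
first-kind symbols [ij,l] = (1/2)(d_i g_jl + d_j g_il - d_l g_ij): [xx,x] = E_x/2 = 243/32, [xx,y] = F_x - E_y/2 = -153/16, [xy,x] = E_y/2 = -9/4, [xy,y] = G_x/2 = 17/6, [yy,x] = F_y - G_x/2 = 0, [yy,y] = G_y/2 = 0
Gamma^x_ij = (G*[ij,x] - F*[ij,y])/(EG - F^2), Gamma^y_ij = (E*[ij,y] - F*[ij,x])/(EG - F^2)
Gamma_xxx = 4374/2461, Gamma_xxy = -1296/2461, Gamma_xyy = 0, Gamma_yxx = -5508/2461, Gamma_yxy = 1632/2461, Gamma_yyy = 0
d^2x/dtau^2 = -(Gamma_xxx*(-3/2)^2 + 2*Gamma_xxy*(-3/2)*(-2) + Gamma_xyy*(-2)^2) = -4131/4922
d^2y/dtau^2 = -(Gamma_yxx*(-3/2)^2 + 2*Gamma_yxy*(-3/2)*(-2) + Gamma_yyy*(-2)^2) = 2601/2461

Answer: Gamma_xxx = 4374/2461, Gamma_xxy = -1296/2461, Gamma_xyy = 0, Gamma_yxx = -5508/2461, Gamma_yxy = 1632/2461, Gamma_yyy = 0; accelerations (d^2x/dtau^2, d^2y/dtau^2) = (-4131/4922, 2601/2461)


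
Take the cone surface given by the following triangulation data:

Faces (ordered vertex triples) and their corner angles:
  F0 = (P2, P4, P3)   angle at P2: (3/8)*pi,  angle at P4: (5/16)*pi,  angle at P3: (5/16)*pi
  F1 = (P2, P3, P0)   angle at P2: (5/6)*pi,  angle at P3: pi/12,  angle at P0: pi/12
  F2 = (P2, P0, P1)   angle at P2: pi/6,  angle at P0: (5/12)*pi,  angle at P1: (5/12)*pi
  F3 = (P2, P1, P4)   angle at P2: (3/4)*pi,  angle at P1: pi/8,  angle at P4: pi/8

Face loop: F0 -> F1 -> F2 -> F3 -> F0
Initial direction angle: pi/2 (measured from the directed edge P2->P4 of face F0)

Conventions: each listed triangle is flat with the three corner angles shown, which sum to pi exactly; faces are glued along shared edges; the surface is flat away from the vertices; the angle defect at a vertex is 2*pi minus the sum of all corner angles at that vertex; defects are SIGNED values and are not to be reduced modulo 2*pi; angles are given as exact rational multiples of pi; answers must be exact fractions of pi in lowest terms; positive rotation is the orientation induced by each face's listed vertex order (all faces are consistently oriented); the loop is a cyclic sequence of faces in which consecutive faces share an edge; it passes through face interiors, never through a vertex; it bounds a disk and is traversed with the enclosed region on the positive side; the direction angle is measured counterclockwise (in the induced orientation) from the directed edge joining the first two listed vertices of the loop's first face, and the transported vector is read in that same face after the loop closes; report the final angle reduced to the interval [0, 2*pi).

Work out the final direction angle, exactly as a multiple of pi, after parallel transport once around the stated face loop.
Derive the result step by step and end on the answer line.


enclosed vertex P2: corner angles sum to (17/8)*pi, defect = 2*pi - (17/8)*pi = -pi/8
final direction = starting direction + enclosed defect total, reduced mod 2*pi (induced orientation)
final angle = pi/2 - pi/8 = (3/8)*pi (mod 2*pi)

Answer: final direction angle = (3/8)*pi


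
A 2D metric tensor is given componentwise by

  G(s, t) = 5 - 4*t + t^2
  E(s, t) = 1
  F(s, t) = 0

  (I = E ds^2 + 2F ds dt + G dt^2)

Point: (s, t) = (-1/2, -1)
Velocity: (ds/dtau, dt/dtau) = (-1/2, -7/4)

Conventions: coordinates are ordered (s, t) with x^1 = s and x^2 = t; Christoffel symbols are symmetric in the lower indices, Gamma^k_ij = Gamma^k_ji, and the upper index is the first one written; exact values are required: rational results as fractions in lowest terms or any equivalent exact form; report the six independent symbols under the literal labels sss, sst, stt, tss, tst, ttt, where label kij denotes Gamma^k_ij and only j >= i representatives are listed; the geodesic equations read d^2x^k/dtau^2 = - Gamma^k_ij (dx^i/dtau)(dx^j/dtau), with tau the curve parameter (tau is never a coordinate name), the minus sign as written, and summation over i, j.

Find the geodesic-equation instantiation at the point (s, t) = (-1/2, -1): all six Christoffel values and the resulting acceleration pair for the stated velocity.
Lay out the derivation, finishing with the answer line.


E = 1, F = 0, G = 10 at the point
E_s = 0, E_t = 0, F_s = 0, F_t = 0, G_s = 0, G_t = -6
EG - F^2 = 10;  g^inv = (1/10) * [[10, 0], [0, 1]]
first-kind symbols [ij,l] = (1/2)(d_i g_jl + d_j g_il - d_l g_ij): [ss,s] = E_s/2 = 0, [ss,t] = F_s - E_t/2 = 0, [st,s] = E_t/2 = 0, [st,t] = G_s/2 = 0, [tt,s] = F_t - G_s/2 = 0, [tt,t] = G_t/2 = -3
Gamma^s_ij = (G*[ij,s] - F*[ij,t])/(EG - F^2), Gamma^t_ij = (E*[ij,t] - F*[ij,s])/(EG - F^2)
Gamma_sss = 0, Gamma_sst = 0, Gamma_stt = 0, Gamma_tss = 0, Gamma_tst = 0, Gamma_ttt = -3/10
d^2s/dtau^2 = -(Gamma_sss*(-1/2)^2 + 2*Gamma_sst*(-1/2)*(-7/4) + Gamma_stt*(-7/4)^2) = 0
d^2t/dtau^2 = -(Gamma_tss*(-1/2)^2 + 2*Gamma_tst*(-1/2)*(-7/4) + Gamma_ttt*(-7/4)^2) = 147/160

Answer: Gamma_sss = 0, Gamma_sst = 0, Gamma_stt = 0, Gamma_tss = 0, Gamma_tst = 0, Gamma_ttt = -3/10; accelerations (d^2s/dtau^2, d^2t/dtau^2) = (0, 147/160)


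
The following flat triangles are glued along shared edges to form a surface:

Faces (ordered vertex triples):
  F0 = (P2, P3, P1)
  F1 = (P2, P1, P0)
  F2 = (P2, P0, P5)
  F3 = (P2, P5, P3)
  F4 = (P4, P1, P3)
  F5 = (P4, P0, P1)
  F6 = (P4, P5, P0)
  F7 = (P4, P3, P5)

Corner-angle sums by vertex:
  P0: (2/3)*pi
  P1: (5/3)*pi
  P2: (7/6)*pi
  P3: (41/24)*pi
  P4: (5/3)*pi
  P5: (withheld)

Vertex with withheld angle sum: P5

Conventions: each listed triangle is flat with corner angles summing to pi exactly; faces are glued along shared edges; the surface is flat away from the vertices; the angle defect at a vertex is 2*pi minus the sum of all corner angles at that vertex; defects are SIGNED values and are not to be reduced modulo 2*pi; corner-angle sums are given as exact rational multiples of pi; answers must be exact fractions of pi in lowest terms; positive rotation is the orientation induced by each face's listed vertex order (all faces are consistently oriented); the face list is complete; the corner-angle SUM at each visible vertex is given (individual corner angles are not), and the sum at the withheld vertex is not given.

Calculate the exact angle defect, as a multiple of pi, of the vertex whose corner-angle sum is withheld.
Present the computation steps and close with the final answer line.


V = 6, E = 12, F = 8; chi = V - E + F = 2
Gauss-Bonnet: total defect = 2*pi*chi = 4*pi; visible defects sum to (25/8)*pi

Answer: defect(P5) = (7/8)*pi


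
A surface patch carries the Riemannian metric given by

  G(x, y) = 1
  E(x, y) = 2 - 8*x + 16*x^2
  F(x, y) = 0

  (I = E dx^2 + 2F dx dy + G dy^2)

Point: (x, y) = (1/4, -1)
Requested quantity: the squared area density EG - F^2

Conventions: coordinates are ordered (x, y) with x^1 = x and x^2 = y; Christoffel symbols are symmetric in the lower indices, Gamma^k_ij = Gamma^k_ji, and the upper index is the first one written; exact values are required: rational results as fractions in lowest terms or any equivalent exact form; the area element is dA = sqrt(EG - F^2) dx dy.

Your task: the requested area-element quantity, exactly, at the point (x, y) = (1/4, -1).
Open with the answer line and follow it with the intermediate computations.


Answer: EG - F^2 = 1

E = 1, F = 0, G = 1; EG - F^2 = 1


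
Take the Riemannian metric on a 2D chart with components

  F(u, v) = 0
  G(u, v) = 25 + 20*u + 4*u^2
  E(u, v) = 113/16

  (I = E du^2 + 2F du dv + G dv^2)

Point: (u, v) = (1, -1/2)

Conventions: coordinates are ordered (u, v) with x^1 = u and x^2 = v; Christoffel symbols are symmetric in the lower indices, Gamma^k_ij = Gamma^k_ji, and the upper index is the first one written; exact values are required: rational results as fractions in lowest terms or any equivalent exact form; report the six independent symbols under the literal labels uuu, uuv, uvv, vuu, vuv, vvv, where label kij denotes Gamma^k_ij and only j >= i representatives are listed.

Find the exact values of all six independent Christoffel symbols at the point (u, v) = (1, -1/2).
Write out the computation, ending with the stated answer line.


E = 113/16, F = 0, G = 49 at the point
E_u = 0, E_v = 0, F_u = 0, F_v = 0, G_u = 28, G_v = 0
EG - F^2 = 5537/16;  g^inv = (16/5537) * [[49, 0], [0, 113/16]]
first-kind symbols [ij,l] = (1/2)(d_i g_jl + d_j g_il - d_l g_ij): [uu,u] = E_u/2 = 0, [uu,v] = F_u - E_v/2 = 0, [uv,u] = E_v/2 = 0, [uv,v] = G_u/2 = 14, [vv,u] = F_v - G_u/2 = -14, [vv,v] = G_v/2 = 0
Gamma^u_ij = (G*[ij,u] - F*[ij,v])/(EG - F^2), Gamma^v_ij = (E*[ij,v] - F*[ij,u])/(EG - F^2)

Answer: Gamma_uuu = 0, Gamma_uuv = 0, Gamma_uvv = -224/113, Gamma_vuu = 0, Gamma_vuv = 2/7, Gamma_vvv = 0


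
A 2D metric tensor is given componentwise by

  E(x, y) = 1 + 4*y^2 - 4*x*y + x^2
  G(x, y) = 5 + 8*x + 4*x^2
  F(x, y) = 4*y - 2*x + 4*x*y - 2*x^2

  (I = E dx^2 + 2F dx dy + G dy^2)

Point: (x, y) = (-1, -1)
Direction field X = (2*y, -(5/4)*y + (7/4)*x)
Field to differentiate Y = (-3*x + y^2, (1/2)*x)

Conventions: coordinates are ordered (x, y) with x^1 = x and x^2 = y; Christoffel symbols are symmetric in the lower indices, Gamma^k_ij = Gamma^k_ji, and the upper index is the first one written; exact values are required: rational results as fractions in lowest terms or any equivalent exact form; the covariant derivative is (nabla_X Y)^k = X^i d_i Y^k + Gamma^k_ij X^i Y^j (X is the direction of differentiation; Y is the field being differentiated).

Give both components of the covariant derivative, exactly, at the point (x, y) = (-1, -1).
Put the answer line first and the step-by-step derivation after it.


Answer: (nabla_X Y)^x = 4, (nabla_X Y)^y = -1

E = 2, F = 0, G = 1 at the point
E_x = 2, E_y = -4, F_x = -2, F_y = 0, G_x = 0, G_y = 0
EG - F^2 = 2;  g^inv = (1/2) * [[1, 0], [0, 2]]
first-kind symbols [ij,l] = (1/2)(d_i g_jl + d_j g_il - d_l g_ij): [xx,x] = E_x/2 = 1, [xx,y] = F_x - E_y/2 = 0, [xy,x] = E_y/2 = -2, [xy,y] = G_x/2 = 0, [yy,x] = F_y - G_x/2 = 0, [yy,y] = G_y/2 = 0
Gamma^x_ij = (G*[ij,x] - F*[ij,y])/(EG - F^2), Gamma^y_ij = (E*[ij,y] - F*[ij,x])/(EG - F^2)
Gamma_xxx = 1/2, Gamma_xxy = -1, Gamma_xyy = 0, Gamma_yxx = 0, Gamma_yxy = 0, Gamma_yyy = 0
X = (-2, -1/2), Y = (4, -1/2) at the point


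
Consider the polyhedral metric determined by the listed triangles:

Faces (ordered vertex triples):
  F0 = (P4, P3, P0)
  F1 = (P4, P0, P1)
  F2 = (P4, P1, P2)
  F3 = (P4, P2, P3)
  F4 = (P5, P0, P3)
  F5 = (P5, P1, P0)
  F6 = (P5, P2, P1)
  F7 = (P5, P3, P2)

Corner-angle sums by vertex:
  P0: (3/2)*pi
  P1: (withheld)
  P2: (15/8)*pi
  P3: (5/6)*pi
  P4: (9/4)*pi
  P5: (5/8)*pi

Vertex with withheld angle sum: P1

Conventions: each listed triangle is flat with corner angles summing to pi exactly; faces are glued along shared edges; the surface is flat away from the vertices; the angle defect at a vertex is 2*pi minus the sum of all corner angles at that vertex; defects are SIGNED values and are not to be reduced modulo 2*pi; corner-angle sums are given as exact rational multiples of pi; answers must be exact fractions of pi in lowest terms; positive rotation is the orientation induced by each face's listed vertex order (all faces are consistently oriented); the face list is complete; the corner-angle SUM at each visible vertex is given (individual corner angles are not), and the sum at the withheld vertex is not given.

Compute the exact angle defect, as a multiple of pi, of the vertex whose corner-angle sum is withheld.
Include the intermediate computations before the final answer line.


V = 6, E = 12, F = 8; chi = V - E + F = 2
Gauss-Bonnet: total defect = 2*pi*chi = 4*pi; visible defects sum to (35/12)*pi

Answer: defect(P1) = (13/12)*pi


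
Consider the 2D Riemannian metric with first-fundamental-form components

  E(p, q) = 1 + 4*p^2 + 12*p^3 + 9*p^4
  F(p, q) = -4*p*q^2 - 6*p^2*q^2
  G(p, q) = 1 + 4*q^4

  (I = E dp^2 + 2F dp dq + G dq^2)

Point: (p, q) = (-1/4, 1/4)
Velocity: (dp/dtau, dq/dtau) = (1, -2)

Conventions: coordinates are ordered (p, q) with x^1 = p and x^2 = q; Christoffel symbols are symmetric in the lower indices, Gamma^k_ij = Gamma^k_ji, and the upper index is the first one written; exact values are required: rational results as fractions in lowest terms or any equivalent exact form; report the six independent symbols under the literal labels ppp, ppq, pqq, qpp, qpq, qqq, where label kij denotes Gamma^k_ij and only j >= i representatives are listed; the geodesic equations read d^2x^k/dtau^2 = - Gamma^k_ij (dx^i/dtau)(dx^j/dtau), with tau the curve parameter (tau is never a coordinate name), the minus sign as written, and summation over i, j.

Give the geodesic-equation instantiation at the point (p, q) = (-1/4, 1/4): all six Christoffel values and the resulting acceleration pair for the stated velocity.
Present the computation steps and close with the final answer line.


E = 281/256, F = 5/128, G = 65/64 at the point
E_p = -5/16, E_q = 0, F_p = -1/16, F_q = 5/16, G_p = 0, G_q = 1/4
EG - F^2 = 285/256;  g^inv = (256/285) * [[65/64, -5/128], [-5/128, 281/256]]
first-kind symbols [ij,l] = (1/2)(d_i g_jl + d_j g_il - d_l g_ij): [pp,p] = E_p/2 = -5/32, [pp,q] = F_p - E_q/2 = -1/16, [pq,p] = E_q/2 = 0, [pq,q] = G_p/2 = 0, [qq,p] = F_q - G_p/2 = 5/16, [qq,q] = G_q/2 = 1/8
Gamma^p_ij = (G*[ij,p] - F*[ij,q])/(EG - F^2), Gamma^q_ij = (E*[ij,q] - F*[ij,p])/(EG - F^2)
Gamma_ppp = -8/57, Gamma_ppq = 0, Gamma_pqq = 16/57, Gamma_qpp = -16/285, Gamma_qpq = 0, Gamma_qqq = 32/285
d^2p/dtau^2 = -(Gamma_ppp*(1)^2 + 2*Gamma_ppq*(1)*(-2) + Gamma_pqq*(-2)^2) = -56/57
d^2q/dtau^2 = -(Gamma_qpp*(1)^2 + 2*Gamma_qpq*(1)*(-2) + Gamma_qqq*(-2)^2) = -112/285

Answer: Gamma_ppp = -8/57, Gamma_ppq = 0, Gamma_pqq = 16/57, Gamma_qpp = -16/285, Gamma_qpq = 0, Gamma_qqq = 32/285; accelerations (d^2p/dtau^2, d^2q/dtau^2) = (-56/57, -112/285)


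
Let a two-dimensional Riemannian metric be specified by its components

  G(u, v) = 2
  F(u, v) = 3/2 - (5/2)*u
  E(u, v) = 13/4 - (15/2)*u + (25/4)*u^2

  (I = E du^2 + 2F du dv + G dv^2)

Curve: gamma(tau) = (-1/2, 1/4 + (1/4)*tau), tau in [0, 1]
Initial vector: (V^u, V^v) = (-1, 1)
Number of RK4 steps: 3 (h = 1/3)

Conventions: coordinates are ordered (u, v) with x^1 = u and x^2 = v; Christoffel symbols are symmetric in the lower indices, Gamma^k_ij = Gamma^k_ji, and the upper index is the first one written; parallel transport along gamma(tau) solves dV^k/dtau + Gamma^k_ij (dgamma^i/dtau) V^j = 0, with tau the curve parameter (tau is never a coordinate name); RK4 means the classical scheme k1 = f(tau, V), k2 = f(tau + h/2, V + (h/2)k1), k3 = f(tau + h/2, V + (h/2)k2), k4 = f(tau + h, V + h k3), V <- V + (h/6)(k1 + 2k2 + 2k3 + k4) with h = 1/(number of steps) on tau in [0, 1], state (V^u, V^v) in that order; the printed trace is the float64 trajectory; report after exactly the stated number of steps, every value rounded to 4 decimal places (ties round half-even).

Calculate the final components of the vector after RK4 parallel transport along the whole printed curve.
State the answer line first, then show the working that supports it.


Answer: V^u = -1.0000, V^v = 1.0000

gamma'(tau) = (0, 1/4); f(tau, V)^k = -Gamma^k_ij(gamma(tau)) gamma'^i(tau) V^j; h = 1/3; intermediate values shown to 6 dp
curve data and Christoffel symbols at the stage parameters:
  tau = 0.000000: gamma = (-0.500000, 0.250000), gamma' = (0.000000, 0.250000); Gamma_uuu = -0.718954, Gamma_uuv = 0.000000, Gamma_uvv = 0.000000, Gamma_vuu = -0.261438, Gamma_vuv = 0.000000, Gamma_vvv = 0.000000
  tau = 0.166667: gamma = (-0.500000, 0.291667), gamma' = (0.000000, 0.250000); Gamma_uuu = -0.718954, Gamma_uuv = 0.000000, Gamma_uvv = 0.000000, Gamma_vuu = -0.261438, Gamma_vuv = 0.000000, Gamma_vvv = 0.000000
  tau = 0.333333: gamma = (-0.500000, 0.333333), gamma' = (0.000000, 0.250000); Gamma_uuu = -0.718954, Gamma_uuv = 0.000000, Gamma_uvv = 0.000000, Gamma_vuu = -0.261438, Gamma_vuv = 0.000000, Gamma_vvv = 0.000000
  tau = 0.500000: gamma = (-0.500000, 0.375000), gamma' = (0.000000, 0.250000); Gamma_uuu = -0.718954, Gamma_uuv = 0.000000, Gamma_uvv = 0.000000, Gamma_vuu = -0.261438, Gamma_vuv = 0.000000, Gamma_vvv = 0.000000
  tau = 0.666667: gamma = (-0.500000, 0.416667), gamma' = (0.000000, 0.250000); Gamma_uuu = -0.718954, Gamma_uuv = 0.000000, Gamma_uvv = 0.000000, Gamma_vuu = -0.261438, Gamma_vuv = 0.000000, Gamma_vvv = 0.000000
  tau = 0.833333: gamma = (-0.500000, 0.458333), gamma' = (0.000000, 0.250000); Gamma_uuu = -0.718954, Gamma_uuv = 0.000000, Gamma_uvv = 0.000000, Gamma_vuu = -0.261438, Gamma_vuv = 0.000000, Gamma_vvv = 0.000000
  tau = 1.000000: gamma = (-0.500000, 0.500000), gamma' = (0.000000, 0.250000); Gamma_uuu = -0.718954, Gamma_uuv = 0.000000, Gamma_uvv = 0.000000, Gamma_vuu = -0.261438, Gamma_vuv = 0.000000, Gamma_vvv = 0.000000
step 0: V^u = -1.0000, V^v = 1.0000
step 1: k1 = (0.000000, 0.000000), k2 = (0.000000, 0.000000), k3 = (0.000000, 0.000000), k4 = (0.000000, 0.000000); V <- V + (h/6)(k1 + 2k2 + 2k3 + k4): V^u = -1.0000, V^v = 1.0000
step 2: k1 = (0.000000, 0.000000), k2 = (0.000000, 0.000000), k3 = (0.000000, 0.000000), k4 = (0.000000, 0.000000); V <- V + (h/6)(k1 + 2k2 + 2k3 + k4): V^u = -1.0000, V^v = 1.0000
step 3: k1 = (0.000000, 0.000000), k2 = (0.000000, 0.000000), k3 = (0.000000, 0.000000), k4 = (0.000000, 0.000000); V <- V + (h/6)(k1 + 2k2 + 2k3 + k4): V^u = -1.0000, V^v = 1.0000


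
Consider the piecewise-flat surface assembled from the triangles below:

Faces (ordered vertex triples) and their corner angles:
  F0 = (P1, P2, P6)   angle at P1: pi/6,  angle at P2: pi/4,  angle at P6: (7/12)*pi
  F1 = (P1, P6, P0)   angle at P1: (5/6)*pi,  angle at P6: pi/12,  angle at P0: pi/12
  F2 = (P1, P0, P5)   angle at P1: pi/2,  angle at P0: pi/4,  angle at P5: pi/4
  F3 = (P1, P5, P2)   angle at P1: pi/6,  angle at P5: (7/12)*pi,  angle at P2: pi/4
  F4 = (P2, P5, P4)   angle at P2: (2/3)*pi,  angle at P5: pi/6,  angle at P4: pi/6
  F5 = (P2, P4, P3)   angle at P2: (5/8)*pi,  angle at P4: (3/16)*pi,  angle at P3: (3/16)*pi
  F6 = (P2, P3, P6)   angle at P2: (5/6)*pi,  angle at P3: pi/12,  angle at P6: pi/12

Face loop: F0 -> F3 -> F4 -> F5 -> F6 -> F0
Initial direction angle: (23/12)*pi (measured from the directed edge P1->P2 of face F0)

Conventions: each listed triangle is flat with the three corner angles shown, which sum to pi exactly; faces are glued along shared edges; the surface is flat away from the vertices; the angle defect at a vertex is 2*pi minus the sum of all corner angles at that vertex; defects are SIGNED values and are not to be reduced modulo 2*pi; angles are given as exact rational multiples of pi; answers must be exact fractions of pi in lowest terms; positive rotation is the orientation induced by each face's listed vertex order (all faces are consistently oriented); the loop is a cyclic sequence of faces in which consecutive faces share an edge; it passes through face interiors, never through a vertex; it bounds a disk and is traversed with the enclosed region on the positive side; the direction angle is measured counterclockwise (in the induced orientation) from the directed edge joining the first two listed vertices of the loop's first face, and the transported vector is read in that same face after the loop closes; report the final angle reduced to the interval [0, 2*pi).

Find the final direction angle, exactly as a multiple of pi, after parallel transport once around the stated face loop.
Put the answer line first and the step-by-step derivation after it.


Answer: final direction angle = (31/24)*pi

enclosed vertex P2: corner angles sum to (21/8)*pi, defect = 2*pi - (21/8)*pi = (-5/8)*pi
summing the enclosed defects onto the initial angle, mod 2*pi in the induced orientation:
final angle = (23/12)*pi - (5/8)*pi = (31/24)*pi (mod 2*pi)


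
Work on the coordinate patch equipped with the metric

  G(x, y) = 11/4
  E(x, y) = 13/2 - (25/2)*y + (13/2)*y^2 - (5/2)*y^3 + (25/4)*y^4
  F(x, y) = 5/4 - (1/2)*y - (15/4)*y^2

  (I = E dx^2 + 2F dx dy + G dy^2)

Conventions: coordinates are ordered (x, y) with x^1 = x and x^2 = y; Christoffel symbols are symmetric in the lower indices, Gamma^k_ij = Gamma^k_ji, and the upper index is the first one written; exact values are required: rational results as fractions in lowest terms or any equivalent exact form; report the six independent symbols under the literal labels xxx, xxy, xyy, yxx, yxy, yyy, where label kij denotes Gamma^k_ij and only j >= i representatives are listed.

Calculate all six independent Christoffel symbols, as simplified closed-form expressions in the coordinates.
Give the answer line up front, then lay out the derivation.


Answer: Gamma_xxx = (-750*y^5 + 125*y^4 - 110*y^3 + 248*y^2 + 180*y - 125)/(50*y^4 - 170*y^3 + 432*y^2 - 530*y + 261), Gamma_xxy = (550*y^3 - 165*y^2 + 286*y - 275)/(50*y^4 - 170*y^3 + 432*y^2 - 530*y + 261), Gamma_xyy = (-330*y - 22)/(50*y^4 - 170*y^3 + 432*y^2 - 530*y + 261), Gamma_yxx = (-1250*y^7 + 875*y^6 - 2100*y^5 + 3775*y^4 - 2976*y^3 + 2340*y^2 - 1926*y + 650)/(50*y^4 - 170*y^3 + 432*y^2 - 530*y + 261), Gamma_yxy = (750*y^5 - 125*y^4 + 110*y^3 - 248*y^2 - 180*y + 125)/(50*y^4 - 170*y^3 + 432*y^2 - 530*y + 261), Gamma_yyy = (-450*y^3 - 90*y^2 + 146*y + 10)/(50*y^4 - 170*y^3 + 432*y^2 - 530*y + 261)

E = 13/2 - (25/2)*y + (13/2)*y^2 - (5/2)*y^3 + (25/4)*y^4; F = 5/4 - (1/2)*y - (15/4)*y^2; G = 11/4
Gamma^k_ij = (1/2) g^{kl} (d_i g_jl + d_j g_il - d_l g_ij), with g^inv = (1/(EG-F^2)) [[G, -F], [-F, E]]
first partials: E_x = 0, E_y = -25/2 + 13*y - (15/2)*y^2 + 25*y^3, F_x = 0, F_y = -1/2 - (15/2)*y, G_x = 0, G_y = 0
D = EG - F^2 = 261/16 - (265/8)*y + 27*y^2 - (85/8)*y^3 + (25/8)*y^4
expanded: Gamma^x_xx = (G E_x - 2F F_x + F E_y)/(2D), Gamma^x_xy = (G E_y - F G_x)/(2D), Gamma^x_yy = (2G F_y - G G_x - F G_y)/(2D), Gamma^y_xx = (2E F_x - E E_y - F E_x)/(2D), Gamma^y_xy = (E G_x - F E_y)/(2D), Gamma^y_yy = (E G_y - 2F F_y + F G_x)/(2D); substitute and cancel common factors


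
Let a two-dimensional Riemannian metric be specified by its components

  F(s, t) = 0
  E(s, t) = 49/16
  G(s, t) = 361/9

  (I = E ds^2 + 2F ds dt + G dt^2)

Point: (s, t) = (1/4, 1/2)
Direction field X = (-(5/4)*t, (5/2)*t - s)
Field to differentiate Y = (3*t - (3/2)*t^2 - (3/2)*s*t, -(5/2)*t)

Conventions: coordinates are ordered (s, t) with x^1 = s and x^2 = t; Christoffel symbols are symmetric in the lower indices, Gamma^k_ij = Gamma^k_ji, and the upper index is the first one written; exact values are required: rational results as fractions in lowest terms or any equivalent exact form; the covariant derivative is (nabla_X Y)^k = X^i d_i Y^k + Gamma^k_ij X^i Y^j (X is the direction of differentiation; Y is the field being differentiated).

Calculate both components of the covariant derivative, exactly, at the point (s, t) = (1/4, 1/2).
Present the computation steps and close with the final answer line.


E = 49/16, F = 0, G = 361/9 at the point
E_s = 0, E_t = 0, F_s = 0, F_t = 0, G_s = 0, G_t = 0
EG - F^2 = 17689/144;  g^inv = (144/17689) * [[361/9, 0], [0, 49/16]]
first-kind symbols [ij,l] = (1/2)(d_i g_jl + d_j g_il - d_l g_ij): [ss,s] = E_s/2 = 0, [ss,t] = F_s - E_t/2 = 0, [st,s] = E_t/2 = 0, [st,t] = G_s/2 = 0, [tt,s] = F_t - G_s/2 = 0, [tt,t] = G_t/2 = 0
Gamma^s_ij = (G*[ij,s] - F*[ij,t])/(EG - F^2), Gamma^t_ij = (E*[ij,t] - F*[ij,s])/(EG - F^2)
Gamma_sss = 0, Gamma_sst = 0, Gamma_stt = 0, Gamma_tss = 0, Gamma_tst = 0, Gamma_ttt = 0
X = (-5/8, 1), Y = (15/16, -5/4) at the point

Answer: (nabla_X Y)^s = 51/32, (nabla_X Y)^t = -5/2


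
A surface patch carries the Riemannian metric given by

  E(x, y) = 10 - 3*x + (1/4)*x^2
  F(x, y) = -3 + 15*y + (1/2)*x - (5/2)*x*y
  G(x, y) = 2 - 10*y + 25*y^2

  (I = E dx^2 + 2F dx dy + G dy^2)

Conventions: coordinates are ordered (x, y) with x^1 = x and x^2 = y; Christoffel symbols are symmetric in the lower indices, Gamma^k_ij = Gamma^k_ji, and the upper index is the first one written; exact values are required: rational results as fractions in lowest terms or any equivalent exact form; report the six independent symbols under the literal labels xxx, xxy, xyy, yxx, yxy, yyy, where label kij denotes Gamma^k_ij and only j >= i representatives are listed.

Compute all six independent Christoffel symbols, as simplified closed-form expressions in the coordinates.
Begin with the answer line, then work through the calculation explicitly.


Answer: Gamma_xxx = (x - 6)/(x^2 - 12*x + 100*y^2 - 40*y + 44), Gamma_xxy = 0, Gamma_xyy = (60 - 10*x)/(x^2 - 12*x + 100*y^2 - 40*y + 44), Gamma_yxx = (2 - 10*y)/(x^2 - 12*x + 100*y^2 - 40*y + 44), Gamma_yxy = 0, Gamma_yyy = (100*y - 20)/(x^2 - 12*x + 100*y^2 - 40*y + 44)

E = 10 - 3*x + (1/4)*x^2; F = -3 + 15*y + (1/2)*x - (5/2)*x*y; G = 2 - 10*y + 25*y^2
Gamma^k_ij = (1/2) g^{kl} (d_i g_jl + d_j g_il - d_l g_ij), with g^inv = (1/(EG-F^2)) [[G, -F], [-F, E]]
first partials: E_x = -3 + (1/2)*x, E_y = 0, F_x = 1/2 - (5/2)*y, F_y = 15 - (5/2)*x, G_x = 0, G_y = -10 + 50*y
D = EG - F^2 = 11 - 10*y - 3*x + 25*y^2 + (1/4)*x^2
expanded: Gamma^x_xx = (G E_x - 2F F_x + F E_y)/(2D), Gamma^x_xy = (G E_y - F G_x)/(2D), Gamma^x_yy = (2G F_y - G G_x - F G_y)/(2D), Gamma^y_xx = (2E F_x - E E_y - F E_x)/(2D), Gamma^y_xy = (E G_x - F E_y)/(2D), Gamma^y_yy = (E G_y - 2F F_y + F G_x)/(2D); substitute and cancel common factors


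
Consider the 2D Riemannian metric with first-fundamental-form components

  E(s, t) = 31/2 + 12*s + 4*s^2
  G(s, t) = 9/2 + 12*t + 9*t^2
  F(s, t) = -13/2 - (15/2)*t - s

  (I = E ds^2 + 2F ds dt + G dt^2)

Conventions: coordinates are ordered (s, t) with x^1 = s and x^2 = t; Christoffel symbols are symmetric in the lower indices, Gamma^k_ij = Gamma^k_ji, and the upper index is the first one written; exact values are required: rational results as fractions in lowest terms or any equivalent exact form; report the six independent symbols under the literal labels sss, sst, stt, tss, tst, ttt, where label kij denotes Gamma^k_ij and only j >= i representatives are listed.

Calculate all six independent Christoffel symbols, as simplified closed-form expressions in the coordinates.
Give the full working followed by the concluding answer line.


E = 31/2 + 12*s + 4*s^2; F = -13/2 - (15/2)*t - s; G = 9/2 + 12*t + 9*t^2
Gamma^k_ij = (1/2) g^{kl} (d_i g_jl + d_j g_il - d_l g_ij), with g^inv = (1/(EG-F^2)) [[G, -F], [-F, E]]
first partials: E_s = 12 + 8*s, E_t = 0, F_s = -1, F_t = -15/2, G_s = 0, G_t = 12 + 18*t
D = EG - F^2 = 55/2 + (177/2)*t + 41*s + (333/4)*t^2 + 129*s*t + 17*s^2 + 108*s*t^2 + 48*s^2*t + 36*s^2*t^2
expanded: Gamma^s_ss = (G E_s - 2F F_s + F E_t)/(2D), Gamma^s_st = (G E_t - F G_s)/(2D), Gamma^s_tt = (2G F_t - G G_s - F G_t)/(2D), Gamma^t_ss = (2E F_s - E E_t - F E_s)/(2D), Gamma^t_st = (E G_s - F E_t)/(2D), Gamma^t_tt = (E G_t - 2F F_t + F G_s)/(2D); substitute and cancel common factors

Answer: Gamma_sss = (144*s*t^2 + 192*s*t + 68*s + 216*t^2 + 258*t + 82)/(144*s^2*t^2 + 192*s^2*t + 68*s^2 + 432*s*t^2 + 516*s*t + 164*s + 333*t^2 + 354*t + 110), Gamma_sst = 0, Gamma_stt = (36*s*t + 24*s + 54*t + 21)/(144*s^2*t^2 + 192*s^2*t + 68*s^2 + 432*s*t^2 + 516*s*t + 164*s + 333*t^2 + 354*t + 110), Gamma_tss = (120*s*t + 80*s + 180*t + 94)/(144*s^2*t^2 + 192*s^2*t + 68*s^2 + 432*s*t^2 + 516*s*t + 164*s + 333*t^2 + 354*t + 110), Gamma_tst = 0, Gamma_ttt = (144*s^2*t + 96*s^2 + 432*s*t + 258*s + 333*t + 177)/(144*s^2*t^2 + 192*s^2*t + 68*s^2 + 432*s*t^2 + 516*s*t + 164*s + 333*t^2 + 354*t + 110)
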